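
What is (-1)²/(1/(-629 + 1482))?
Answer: 853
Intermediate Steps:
(-1)²/(1/(-629 + 1482)) = 1/1/853 = 1/(1/853) = 1*853 = 853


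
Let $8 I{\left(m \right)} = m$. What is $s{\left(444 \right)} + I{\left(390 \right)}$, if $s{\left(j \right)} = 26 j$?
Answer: $\frac{46371}{4} \approx 11593.0$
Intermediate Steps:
$I{\left(m \right)} = \frac{m}{8}$
$s{\left(444 \right)} + I{\left(390 \right)} = 26 \cdot 444 + \frac{1}{8} \cdot 390 = 11544 + \frac{195}{4} = \frac{46371}{4}$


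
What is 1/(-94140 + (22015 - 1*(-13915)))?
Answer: -1/58210 ≈ -1.7179e-5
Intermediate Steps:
1/(-94140 + (22015 - 1*(-13915))) = 1/(-94140 + (22015 + 13915)) = 1/(-94140 + 35930) = 1/(-58210) = -1/58210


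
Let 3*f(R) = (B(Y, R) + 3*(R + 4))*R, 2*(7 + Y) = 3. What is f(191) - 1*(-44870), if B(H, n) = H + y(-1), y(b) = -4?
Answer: 489061/6 ≈ 81510.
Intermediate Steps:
Y = -11/2 (Y = -7 + (½)*3 = -7 + 3/2 = -11/2 ≈ -5.5000)
B(H, n) = -4 + H (B(H, n) = H - 4 = -4 + H)
f(R) = R*(5/2 + 3*R)/3 (f(R) = (((-4 - 11/2) + 3*(R + 4))*R)/3 = ((-19/2 + 3*(4 + R))*R)/3 = ((-19/2 + (12 + 3*R))*R)/3 = ((5/2 + 3*R)*R)/3 = (R*(5/2 + 3*R))/3 = R*(5/2 + 3*R)/3)
f(191) - 1*(-44870) = (⅙)*191*(5 + 6*191) - 1*(-44870) = (⅙)*191*(5 + 1146) + 44870 = (⅙)*191*1151 + 44870 = 219841/6 + 44870 = 489061/6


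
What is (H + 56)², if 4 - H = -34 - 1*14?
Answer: 11664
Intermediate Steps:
H = 52 (H = 4 - (-34 - 1*14) = 4 - (-34 - 14) = 4 - 1*(-48) = 4 + 48 = 52)
(H + 56)² = (52 + 56)² = 108² = 11664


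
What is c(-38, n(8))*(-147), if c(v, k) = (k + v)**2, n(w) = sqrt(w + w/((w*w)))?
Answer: -1707699/8 + 2793*sqrt(130) ≈ -1.8162e+5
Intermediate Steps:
n(w) = sqrt(w + 1/w) (n(w) = sqrt(w + w/(w**2)) = sqrt(w + w/w**2) = sqrt(w + 1/w))
c(-38, n(8))*(-147) = (sqrt(8 + 1/8) - 38)**2*(-147) = (sqrt(65/8) - 38)**2*(-147) = (sqrt(130)/4 - 38)**2*(-147) = (-38 + sqrt(130)/4)**2*(-147) = -147*(-38 + sqrt(130)/4)**2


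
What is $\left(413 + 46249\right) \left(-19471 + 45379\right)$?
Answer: $1208919096$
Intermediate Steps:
$\left(413 + 46249\right) \left(-19471 + 45379\right) = 46662 \cdot 25908 = 1208919096$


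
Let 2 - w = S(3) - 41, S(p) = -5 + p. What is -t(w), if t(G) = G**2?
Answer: -2025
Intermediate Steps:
w = 45 (w = 2 - ((-5 + 3) - 41) = 2 - (-2 - 41) = 2 - 1*(-43) = 2 + 43 = 45)
-t(w) = -1*45**2 = -1*2025 = -2025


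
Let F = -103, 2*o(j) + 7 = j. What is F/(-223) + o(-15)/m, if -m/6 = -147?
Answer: 88393/196686 ≈ 0.44941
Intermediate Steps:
m = 882 (m = -6*(-147) = 882)
o(j) = -7/2 + j/2
F/(-223) + o(-15)/m = -103/(-223) + (-7/2 + (1/2)*(-15))/882 = -103*(-1/223) + (-7/2 - 15/2)*(1/882) = 103/223 - 11*1/882 = 103/223 - 11/882 = 88393/196686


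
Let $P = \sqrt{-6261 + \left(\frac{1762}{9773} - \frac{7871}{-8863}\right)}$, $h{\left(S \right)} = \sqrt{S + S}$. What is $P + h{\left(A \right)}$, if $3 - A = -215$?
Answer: $2 \sqrt{109} + \frac{5 i \sqrt{1878654329255500682}}{86618099} \approx 20.881 + 79.12 i$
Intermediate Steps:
$A = 218$ ($A = 3 - -215 = 3 + 215 = 218$)
$h{\left(S \right)} = \sqrt{2} \sqrt{S}$ ($h{\left(S \right)} = \sqrt{2 S} = \sqrt{2} \sqrt{S}$)
$P = \frac{5 i \sqrt{1878654329255500682}}{86618099}$ ($P = \sqrt{-6261 + \left(1762 \cdot \frac{1}{9773} - - \frac{7871}{8863}\right)} = \sqrt{-6261 + \left(\frac{1762}{9773} + \frac{7871}{8863}\right)} = \sqrt{-6261 + \frac{92539889}{86618099}} = \sqrt{- \frac{542223377950}{86618099}} = \frac{5 i \sqrt{1878654329255500682}}{86618099} \approx 79.12 i$)
$P + h{\left(A \right)} = \frac{5 i \sqrt{1878654329255500682}}{86618099} + \sqrt{2} \sqrt{218} = \frac{5 i \sqrt{1878654329255500682}}{86618099} + 2 \sqrt{109} = 2 \sqrt{109} + \frac{5 i \sqrt{1878654329255500682}}{86618099}$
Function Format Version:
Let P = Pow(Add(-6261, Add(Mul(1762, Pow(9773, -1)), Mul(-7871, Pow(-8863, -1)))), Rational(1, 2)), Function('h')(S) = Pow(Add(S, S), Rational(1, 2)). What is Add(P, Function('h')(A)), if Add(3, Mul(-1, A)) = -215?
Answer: Add(Mul(2, Pow(109, Rational(1, 2))), Mul(Rational(5, 86618099), I, Pow(1878654329255500682, Rational(1, 2)))) ≈ Add(20.881, Mul(79.120, I))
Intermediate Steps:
A = 218 (A = Add(3, Mul(-1, -215)) = Add(3, 215) = 218)
Function('h')(S) = Mul(Pow(2, Rational(1, 2)), Pow(S, Rational(1, 2))) (Function('h')(S) = Pow(Mul(2, S), Rational(1, 2)) = Mul(Pow(2, Rational(1, 2)), Pow(S, Rational(1, 2))))
P = Mul(Rational(5, 86618099), I, Pow(1878654329255500682, Rational(1, 2))) (P = Pow(Add(-6261, Add(Mul(1762, Rational(1, 9773)), Mul(-7871, Rational(-1, 8863)))), Rational(1, 2)) = Pow(Add(-6261, Add(Rational(1762, 9773), Rational(7871, 8863))), Rational(1, 2)) = Pow(Add(-6261, Rational(92539889, 86618099)), Rational(1, 2)) = Pow(Rational(-542223377950, 86618099), Rational(1, 2)) = Mul(Rational(5, 86618099), I, Pow(1878654329255500682, Rational(1, 2))) ≈ Mul(79.120, I))
Add(P, Function('h')(A)) = Add(Mul(Rational(5, 86618099), I, Pow(1878654329255500682, Rational(1, 2))), Mul(Pow(2, Rational(1, 2)), Pow(218, Rational(1, 2)))) = Add(Mul(Rational(5, 86618099), I, Pow(1878654329255500682, Rational(1, 2))), Mul(2, Pow(109, Rational(1, 2)))) = Add(Mul(2, Pow(109, Rational(1, 2))), Mul(Rational(5, 86618099), I, Pow(1878654329255500682, Rational(1, 2))))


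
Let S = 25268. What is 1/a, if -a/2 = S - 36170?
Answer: 1/21804 ≈ 4.5863e-5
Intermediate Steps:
a = 21804 (a = -2*(25268 - 36170) = -2*(-10902) = 21804)
1/a = 1/21804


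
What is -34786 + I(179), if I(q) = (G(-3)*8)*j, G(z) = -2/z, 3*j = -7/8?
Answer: -313088/9 ≈ -34788.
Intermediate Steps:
j = -7/24 (j = (-7/8)/3 = (-7*1/8)/3 = (1/3)*(-7/8) = -7/24 ≈ -0.29167)
I(q) = -14/9 (I(q) = (-2/(-3)*8)*(-7/24) = (-2*(-1/3)*8)*(-7/24) = ((2/3)*8)*(-7/24) = (16/3)*(-7/24) = -14/9)
-34786 + I(179) = -34786 - 14/9 = -313088/9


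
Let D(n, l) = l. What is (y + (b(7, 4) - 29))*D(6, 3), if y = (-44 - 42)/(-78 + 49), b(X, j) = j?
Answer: -1917/29 ≈ -66.103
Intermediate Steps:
y = 86/29 (y = -86/(-29) = -86*(-1/29) = 86/29 ≈ 2.9655)
(y + (b(7, 4) - 29))*D(6, 3) = (86/29 + (4 - 29))*3 = (86/29 - 25)*3 = -639/29*3 = -1917/29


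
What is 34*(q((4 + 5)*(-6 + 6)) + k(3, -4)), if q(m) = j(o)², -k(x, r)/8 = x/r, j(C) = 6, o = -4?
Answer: 1428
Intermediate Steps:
k(x, r) = -8*x/r
q(m) = 36 (q(m) = 6² = 36)
34*(q((4 + 5)*(-6 + 6)) + k(3, -4)) = 34*(36 - 8*3/(-4)) = 34*(36 - 8*3*(-¼)) = 34*(36 + 6) = 34*42 = 1428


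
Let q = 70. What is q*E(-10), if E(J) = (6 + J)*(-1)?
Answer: 280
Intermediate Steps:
E(J) = -6 - J
q*E(-10) = 70*(-6 - 1*(-10)) = 70*(-6 + 10) = 70*4 = 280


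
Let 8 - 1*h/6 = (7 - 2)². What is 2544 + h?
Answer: 2442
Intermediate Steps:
h = -102 (h = 48 - 6*(7 - 2)² = 48 - 6*5² = 48 - 6*25 = 48 - 150 = -102)
2544 + h = 2544 - 102 = 2442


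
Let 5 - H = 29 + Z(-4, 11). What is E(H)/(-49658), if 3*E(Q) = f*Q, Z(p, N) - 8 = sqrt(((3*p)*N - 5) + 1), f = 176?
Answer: 2816/74487 + 176*I*sqrt(34)/74487 ≈ 0.037805 + 0.013778*I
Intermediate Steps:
Z(p, N) = 8 + sqrt(-4 + 3*N*p) (Z(p, N) = 8 + sqrt(((3*p)*N - 5) + 1) = 8 + sqrt((3*N*p - 5) + 1) = 8 + sqrt((-5 + 3*N*p) + 1) = 8 + sqrt(-4 + 3*N*p))
H = -32 - 2*I*sqrt(34) (H = 5 - (29 + (8 + sqrt(-4 + 3*11*(-4)))) = 5 - (29 + (8 + sqrt(-4 - 132))) = 5 - (29 + (8 + sqrt(-136))) = 5 - (29 + (8 + 2*I*sqrt(34))) = 5 - (37 + 2*I*sqrt(34)) = 5 + (-37 - 2*I*sqrt(34)) = -32 - 2*I*sqrt(34) ≈ -32.0 - 11.662*I)
E(Q) = 176*Q/3 (E(Q) = (176*Q)/3 = 176*Q/3)
E(H)/(-49658) = (176*(-32 - 2*I*sqrt(34))/3)/(-49658) = (-5632/3 - 352*I*sqrt(34)/3)*(-1/49658) = 2816/74487 + 176*I*sqrt(34)/74487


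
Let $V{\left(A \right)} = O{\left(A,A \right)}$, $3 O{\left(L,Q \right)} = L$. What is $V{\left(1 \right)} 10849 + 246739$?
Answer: $\frac{751066}{3} \approx 2.5036 \cdot 10^{5}$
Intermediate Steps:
$O{\left(L,Q \right)} = \frac{L}{3}$
$V{\left(A \right)} = \frac{A}{3}$
$V{\left(1 \right)} 10849 + 246739 = \frac{1}{3} \cdot 1 \cdot 10849 + 246739 = \frac{1}{3} \cdot 10849 + 246739 = \frac{10849}{3} + 246739 = \frac{751066}{3}$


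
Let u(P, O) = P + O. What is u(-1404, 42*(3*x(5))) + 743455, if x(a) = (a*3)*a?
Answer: 751501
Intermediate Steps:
x(a) = 3*a² (x(a) = (3*a)*a = 3*a²)
u(P, O) = O + P
u(-1404, 42*(3*x(5))) + 743455 = (42*(3*(3*5²)) - 1404) + 743455 = (42*(3*(3*25)) - 1404) + 743455 = (42*(3*75) - 1404) + 743455 = (42*225 - 1404) + 743455 = (9450 - 1404) + 743455 = 8046 + 743455 = 751501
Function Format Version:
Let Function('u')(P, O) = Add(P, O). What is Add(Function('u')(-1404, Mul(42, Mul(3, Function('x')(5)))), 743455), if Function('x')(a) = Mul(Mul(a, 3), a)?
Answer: 751501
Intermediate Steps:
Function('x')(a) = Mul(3, Pow(a, 2)) (Function('x')(a) = Mul(Mul(3, a), a) = Mul(3, Pow(a, 2)))
Function('u')(P, O) = Add(O, P)
Add(Function('u')(-1404, Mul(42, Mul(3, Function('x')(5)))), 743455) = Add(Add(Mul(42, Mul(3, Mul(3, Pow(5, 2)))), -1404), 743455) = Add(Add(Mul(42, Mul(3, Mul(3, 25))), -1404), 743455) = Add(Add(Mul(42, Mul(3, 75)), -1404), 743455) = Add(Add(Mul(42, 225), -1404), 743455) = Add(Add(9450, -1404), 743455) = Add(8046, 743455) = 751501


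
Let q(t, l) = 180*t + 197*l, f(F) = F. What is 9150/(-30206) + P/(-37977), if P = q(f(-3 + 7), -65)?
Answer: 8774980/573566631 ≈ 0.015299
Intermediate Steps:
P = -12085 (P = 180*(-3 + 7) + 197*(-65) = 180*4 - 12805 = 720 - 12805 = -12085)
9150/(-30206) + P/(-37977) = 9150/(-30206) - 12085/(-37977) = 9150*(-1/30206) - 12085*(-1/37977) = -4575/15103 + 12085/37977 = 8774980/573566631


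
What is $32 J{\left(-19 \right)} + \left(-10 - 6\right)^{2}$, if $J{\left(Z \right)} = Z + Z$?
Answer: $-960$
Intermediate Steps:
$J{\left(Z \right)} = 2 Z$
$32 J{\left(-19 \right)} + \left(-10 - 6\right)^{2} = 32 \cdot 2 \left(-19\right) + \left(-10 - 6\right)^{2} = 32 \left(-38\right) + \left(-16\right)^{2} = -1216 + 256 = -960$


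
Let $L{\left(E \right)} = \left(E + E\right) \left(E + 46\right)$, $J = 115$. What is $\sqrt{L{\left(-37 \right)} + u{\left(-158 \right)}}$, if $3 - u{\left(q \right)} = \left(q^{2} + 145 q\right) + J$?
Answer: $4 i \sqrt{177} \approx 53.217 i$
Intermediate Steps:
$L{\left(E \right)} = 2 E \left(46 + E\right)$
$u{\left(q \right)} = -112 - q^{2} - 145 q$ ($u{\left(q \right)} = 3 - \left(\left(q^{2} + 145 q\right) + 115\right) = 3 - \left(115 + q^{2} + 145 q\right) = -112 - q^{2} - 145 q$)
$\sqrt{L{\left(-37 \right)} + u{\left(-158 \right)}} = \sqrt{2 \left(-37\right) \left(46 - 37\right) - 2166} = \sqrt{2 \left(-37\right) 9 - 2166} = \sqrt{-666 - 2166} = \sqrt{-2832} = 4 i \sqrt{177}$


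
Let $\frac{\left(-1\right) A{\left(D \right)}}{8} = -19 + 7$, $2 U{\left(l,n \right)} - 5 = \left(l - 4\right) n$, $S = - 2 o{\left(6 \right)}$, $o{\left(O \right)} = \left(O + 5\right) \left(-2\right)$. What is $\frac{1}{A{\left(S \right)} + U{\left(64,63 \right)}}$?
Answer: $\frac{2}{3977} \approx 0.00050289$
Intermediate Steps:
$o{\left(O \right)} = -10 - 2 O$ ($o{\left(O \right)} = \left(5 + O\right) \left(-2\right) = -10 - 2 O$)
$S = 44$ ($S = - 2 \left(-10 - 12\right) = \left(-2\right) \left(-22\right) = 44$)
$U{\left(l,n \right)} = \frac{5}{2} + \frac{n \left(-4 + l\right)}{2}$ ($U{\left(l,n \right)} = \frac{5}{2} + \frac{\left(l - 4\right) n}{2} = \frac{5}{2} + \frac{\left(-4 + l\right) n}{2} = \frac{5}{2} + \frac{n \left(-4 + l\right)}{2}$)
$A{\left(D \right)} = 96$ ($A{\left(D \right)} = - 8 \left(-19 + 7\right) = \left(-8\right) \left(-12\right) = 96$)
$\frac{1}{A{\left(S \right)} + U{\left(64,63 \right)}} = \frac{1}{96 + \left(\frac{5}{2} - 126 + \frac{1}{2} \cdot 64 \cdot 63\right)} = \frac{1}{96 + \left(\frac{5}{2} - 126 + 2016\right)} = \frac{1}{96 + \frac{3785}{2}} = \frac{1}{\frac{3977}{2}} = \frac{2}{3977}$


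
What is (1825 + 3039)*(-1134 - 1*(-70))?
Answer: -5175296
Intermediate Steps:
(1825 + 3039)*(-1134 - 1*(-70)) = 4864*(-1134 + 70) = 4864*(-1064) = -5175296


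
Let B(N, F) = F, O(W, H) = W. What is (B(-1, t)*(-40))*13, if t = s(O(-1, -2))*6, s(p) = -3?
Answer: 9360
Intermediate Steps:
t = -18 (t = -3*6 = -18)
(B(-1, t)*(-40))*13 = -18*(-40)*13 = 720*13 = 9360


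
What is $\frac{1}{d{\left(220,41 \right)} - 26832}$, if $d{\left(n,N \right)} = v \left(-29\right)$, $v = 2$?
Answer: $- \frac{1}{26890} \approx -3.7189 \cdot 10^{-5}$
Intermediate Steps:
$d{\left(n,N \right)} = -58$ ($d{\left(n,N \right)} = 2 \left(-29\right) = -58$)
$\frac{1}{d{\left(220,41 \right)} - 26832} = \frac{1}{-58 - 26832} = \frac{1}{-26890} = - \frac{1}{26890}$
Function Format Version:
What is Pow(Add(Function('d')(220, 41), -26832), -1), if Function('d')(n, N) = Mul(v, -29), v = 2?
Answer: Rational(-1, 26890) ≈ -3.7189e-5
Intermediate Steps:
Function('d')(n, N) = -58 (Function('d')(n, N) = Mul(2, -29) = -58)
Pow(Add(Function('d')(220, 41), -26832), -1) = Pow(Add(-58, -26832), -1) = Pow(-26890, -1) = Rational(-1, 26890)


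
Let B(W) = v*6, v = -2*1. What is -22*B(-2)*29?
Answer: 7656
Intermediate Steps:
v = -2
B(W) = -12 (B(W) = -2*6 = -12)
-22*B(-2)*29 = -22*(-12)*29 = 264*29 = 7656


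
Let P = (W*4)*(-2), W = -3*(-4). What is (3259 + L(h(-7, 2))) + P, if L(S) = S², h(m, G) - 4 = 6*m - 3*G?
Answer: 5099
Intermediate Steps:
h(m, G) = 4 - 3*G + 6*m (h(m, G) = 4 + (6*m - 3*G) = 4 + (-3*G + 6*m) = 4 - 3*G + 6*m)
W = 12
P = -96 (P = (12*4)*(-2) = 48*(-2) = -96)
(3259 + L(h(-7, 2))) + P = (3259 + (4 - 3*2 + 6*(-7))²) - 96 = (3259 + (4 - 6 - 42)²) - 96 = (3259 + (-44)²) - 96 = (3259 + 1936) - 96 = 5195 - 96 = 5099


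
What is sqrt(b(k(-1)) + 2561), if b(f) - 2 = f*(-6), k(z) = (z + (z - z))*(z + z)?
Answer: sqrt(2551) ≈ 50.507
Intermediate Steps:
k(z) = 2*z**2 (k(z) = (z + 0)*(2*z) = z*(2*z) = 2*z**2)
b(f) = 2 - 6*f (b(f) = 2 + f*(-6) = 2 - 6*f)
sqrt(b(k(-1)) + 2561) = sqrt((2 - 12*(-1)**2) + 2561) = sqrt((2 - 12) + 2561) = sqrt(-10 + 2561) = sqrt(2551)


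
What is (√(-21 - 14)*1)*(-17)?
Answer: -17*I*√35 ≈ -100.57*I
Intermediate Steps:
(√(-21 - 14)*1)*(-17) = (√(-35)*1)*(-17) = ((I*√35)*1)*(-17) = (I*√35)*(-17) = -17*I*√35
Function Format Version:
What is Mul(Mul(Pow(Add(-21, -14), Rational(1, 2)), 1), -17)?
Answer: Mul(-17, I, Pow(35, Rational(1, 2))) ≈ Mul(-100.57, I)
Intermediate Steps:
Mul(Mul(Pow(Add(-21, -14), Rational(1, 2)), 1), -17) = Mul(Mul(Pow(-35, Rational(1, 2)), 1), -17) = Mul(Mul(Mul(I, Pow(35, Rational(1, 2))), 1), -17) = Mul(Mul(I, Pow(35, Rational(1, 2))), -17) = Mul(-17, I, Pow(35, Rational(1, 2)))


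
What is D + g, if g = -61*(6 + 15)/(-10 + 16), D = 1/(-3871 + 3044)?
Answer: -353131/1654 ≈ -213.50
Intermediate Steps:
D = -1/827 (D = 1/(-827) = -1/827 ≈ -0.0012092)
g = -427/2 (g = -1281/6 = -61*7/2 = -427/2 ≈ -213.50)
D + g = -1/827 - 427/2 = -353131/1654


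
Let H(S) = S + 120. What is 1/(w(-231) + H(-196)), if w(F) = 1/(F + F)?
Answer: -462/35113 ≈ -0.013158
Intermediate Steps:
w(F) = 1/(2*F)
H(S) = 120 + S
1/(w(-231) + H(-196)) = 1/((½)/(-231) + (120 - 196)) = 1/((½)*(-1/231) - 76) = 1/(-1/462 - 76) = 1/(-35113/462) = -462/35113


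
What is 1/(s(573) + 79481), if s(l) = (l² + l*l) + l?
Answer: 1/736712 ≈ 1.3574e-6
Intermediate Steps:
s(l) = l + 2*l² (s(l) = (l² + l²) + l = 2*l² + l = l + 2*l²)
1/(s(573) + 79481) = 1/(573*(1 + 2*573) + 79481) = 1/(573*(1 + 1146) + 79481) = 1/(573*1147 + 79481) = 1/(657231 + 79481) = 1/736712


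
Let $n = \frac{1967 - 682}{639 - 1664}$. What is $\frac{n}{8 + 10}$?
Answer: $- \frac{257}{3690} \approx -0.069648$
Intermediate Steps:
$n = - \frac{257}{205}$ ($n = \frac{1285}{-1025} = 1285 \left(- \frac{1}{1025}\right) = - \frac{257}{205} \approx -1.2537$)
$\frac{n}{8 + 10} = - \frac{257}{205 \left(8 + 10\right)} = - \frac{257}{205 \cdot 18} = \left(- \frac{257}{205}\right) \frac{1}{18} = - \frac{257}{3690}$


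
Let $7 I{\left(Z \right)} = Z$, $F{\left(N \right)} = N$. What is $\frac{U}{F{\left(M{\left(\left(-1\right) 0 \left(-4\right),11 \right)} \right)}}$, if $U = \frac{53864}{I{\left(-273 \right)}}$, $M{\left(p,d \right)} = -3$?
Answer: $\frac{53864}{117} \approx 460.38$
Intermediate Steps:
$I{\left(Z \right)} = \frac{Z}{7}$
$U = - \frac{53864}{39}$ ($U = \frac{53864}{\frac{1}{7} \left(-273\right)} = \frac{53864}{-39} = 53864 \left(- \frac{1}{39}\right) = - \frac{53864}{39} \approx -1381.1$)
$\frac{U}{F{\left(M{\left(\left(-1\right) 0 \left(-4\right),11 \right)} \right)}} = - \frac{53864}{39 \left(-3\right)} = \left(- \frac{53864}{39}\right) \left(- \frac{1}{3}\right) = \frac{53864}{117}$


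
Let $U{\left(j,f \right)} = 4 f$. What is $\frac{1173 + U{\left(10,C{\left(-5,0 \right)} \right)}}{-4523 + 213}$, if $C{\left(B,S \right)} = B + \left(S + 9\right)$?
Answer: $- \frac{1189}{4310} \approx -0.27587$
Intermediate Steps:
$C{\left(B,S \right)} = 9 + B + S$ ($C{\left(B,S \right)} = B + \left(9 + S\right) = 9 + B + S$)
$\frac{1173 + U{\left(10,C{\left(-5,0 \right)} \right)}}{-4523 + 213} = \frac{1173 + 4 \left(9 - 5 + 0\right)}{-4523 + 213} = \frac{1173 + 4 \cdot 4}{-4310} = \left(1173 + 16\right) \left(- \frac{1}{4310}\right) = 1189 \left(- \frac{1}{4310}\right) = - \frac{1189}{4310}$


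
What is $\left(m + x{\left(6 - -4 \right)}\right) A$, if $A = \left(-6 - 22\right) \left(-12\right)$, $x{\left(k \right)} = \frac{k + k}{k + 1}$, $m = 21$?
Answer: $\frac{84336}{11} \approx 7666.9$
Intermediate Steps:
$x{\left(k \right)} = \frac{2 k}{1 + k}$
$A = 336$ ($A = \left(-28\right) \left(-12\right) = 336$)
$\left(m + x{\left(6 - -4 \right)}\right) A = \left(21 + \frac{2 \left(6 - -4\right)}{1 + \left(6 - -4\right)}\right) 336 = \left(21 + \frac{2 \left(6 + 4\right)}{1 + \left(6 + 4\right)}\right) 336 = \left(21 + 2 \cdot 10 \frac{1}{1 + 10}\right) 336 = \left(21 + 2 \cdot 10 \cdot \frac{1}{11}\right) 336 = \left(21 + \frac{20}{11}\right) 336 = \frac{251}{11} \cdot 336 = \frac{84336}{11}$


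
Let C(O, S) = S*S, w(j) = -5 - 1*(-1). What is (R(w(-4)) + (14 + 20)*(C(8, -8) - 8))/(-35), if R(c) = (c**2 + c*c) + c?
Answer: -276/5 ≈ -55.200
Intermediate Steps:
w(j) = -4 (w(j) = -5 + 1 = -4)
C(O, S) = S**2
R(c) = c + 2*c**2 (R(c) = (c**2 + c**2) + c = 2*c**2 + c = c + 2*c**2)
(R(w(-4)) + (14 + 20)*(C(8, -8) - 8))/(-35) = (-4*(1 + 2*(-4)) + (14 + 20)*((-8)**2 - 8))/(-35) = (-4*(1 - 8) + 34*(64 - 8))*(-1/35) = (-4*(-7) + 34*56)*(-1/35) = (28 + 1904)*(-1/35) = 1932*(-1/35) = -276/5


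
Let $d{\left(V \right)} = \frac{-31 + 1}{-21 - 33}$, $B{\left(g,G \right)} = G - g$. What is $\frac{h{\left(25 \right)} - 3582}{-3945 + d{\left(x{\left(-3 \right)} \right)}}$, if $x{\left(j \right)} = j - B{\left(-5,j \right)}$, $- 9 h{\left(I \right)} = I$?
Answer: $\frac{32263}{35500} \approx 0.90882$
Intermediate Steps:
$h{\left(I \right)} = - \frac{I}{9}$
$x{\left(j \right)} = -5$ ($x{\left(j \right)} = j - \left(j - -5\right) = j - \left(j + 5\right) = j - \left(5 + j\right) = -5$)
$d{\left(V \right)} = \frac{5}{9}$ ($d{\left(V \right)} = - \frac{30}{-54} = \left(-30\right) \left(- \frac{1}{54}\right) = \frac{5}{9}$)
$\frac{h{\left(25 \right)} - 3582}{-3945 + d{\left(x{\left(-3 \right)} \right)}} = \frac{\left(- \frac{1}{9}\right) 25 - 3582}{-3945 + \frac{5}{9}} = \frac{- \frac{25}{9} - 3582}{- \frac{35500}{9}} = \left(- \frac{32263}{9}\right) \left(- \frac{9}{35500}\right) = \frac{32263}{35500}$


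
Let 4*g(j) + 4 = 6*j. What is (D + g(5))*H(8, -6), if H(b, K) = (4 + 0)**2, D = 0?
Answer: 104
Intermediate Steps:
g(j) = -1 + 3*j/2 (g(j) = -1 + (6*j)/4 = -1 + 3*j/2)
H(b, K) = 16 (H(b, K) = 4**2 = 16)
(D + g(5))*H(8, -6) = (0 + (-1 + (3/2)*5))*16 = (0 + (-1 + 15/2))*16 = (0 + 13/2)*16 = (13/2)*16 = 104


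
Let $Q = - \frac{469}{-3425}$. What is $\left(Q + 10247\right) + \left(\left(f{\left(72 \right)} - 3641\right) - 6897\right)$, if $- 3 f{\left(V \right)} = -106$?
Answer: $- \frac{2625568}{10275} \approx -255.53$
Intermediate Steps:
$f{\left(V \right)} = \frac{106}{3}$ ($f{\left(V \right)} = \left(- \frac{1}{3}\right) \left(-106\right) = \frac{106}{3}$)
$Q = \frac{469}{3425}$ ($Q = \left(-469\right) \left(- \frac{1}{3425}\right) = \frac{469}{3425} \approx 0.13693$)
$\left(Q + 10247\right) + \left(\left(f{\left(72 \right)} - 3641\right) - 6897\right) = \left(\frac{469}{3425} + 10247\right) + \left(\left(\frac{106}{3} - 3641\right) - 6897\right) = \frac{35096444}{3425} - \frac{31508}{3} = - \frac{2625568}{10275}$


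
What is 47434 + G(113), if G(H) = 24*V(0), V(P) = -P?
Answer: 47434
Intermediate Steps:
G(H) = 0 (G(H) = 24*(-1*0) = 24*0 = 0)
47434 + G(113) = 47434 + 0 = 47434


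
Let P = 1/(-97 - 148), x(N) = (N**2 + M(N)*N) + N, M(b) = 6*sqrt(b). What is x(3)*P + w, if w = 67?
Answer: 16403/245 - 18*sqrt(3)/245 ≈ 66.824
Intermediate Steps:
x(N) = N + N**2 + 6*N**(3/2) (x(N) = (N**2 + (6*sqrt(N))*N) + N = (N**2 + 6*N**(3/2)) + N = N + N**2 + 6*N**(3/2))
P = -1/245 (P = 1/(-245) = -1/245 ≈ -0.0040816)
x(3)*P + w = (3*(1 + 3 + 6*sqrt(3)))*(-1/245) + 67 = (3*(4 + 6*sqrt(3)))*(-1/245) + 67 = (12 + 18*sqrt(3))*(-1/245) + 67 = (-12/245 - 18*sqrt(3)/245) + 67 = 16403/245 - 18*sqrt(3)/245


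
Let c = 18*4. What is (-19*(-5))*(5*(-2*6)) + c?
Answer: -5628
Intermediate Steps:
c = 72
(-19*(-5))*(5*(-2*6)) + c = (-19*(-5))*(5*(-2*6)) + 72 = 95*(5*(-12)) + 72 = 95*(-60) + 72 = -5700 + 72 = -5628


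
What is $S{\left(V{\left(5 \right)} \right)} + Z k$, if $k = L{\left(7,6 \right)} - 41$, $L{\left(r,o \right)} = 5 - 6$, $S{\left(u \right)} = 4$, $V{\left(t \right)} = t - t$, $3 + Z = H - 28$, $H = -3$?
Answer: $1432$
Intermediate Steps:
$Z = -34$ ($Z = -3 - 31 = -34$)
$V{\left(t \right)} = 0$
$L{\left(r,o \right)} = -1$ ($L{\left(r,o \right)} = 5 - 6 = -1$)
$k = -42$ ($k = -1 - 41 = -42$)
$S{\left(V{\left(5 \right)} \right)} + Z k = 4 - -1428 = 4 + 1428 = 1432$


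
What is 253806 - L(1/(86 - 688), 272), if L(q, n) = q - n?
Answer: 152954957/602 ≈ 2.5408e+5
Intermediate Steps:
253806 - L(1/(86 - 688), 272) = 253806 - (1/(86 - 688) - 1*272) = 253806 - (1/(-602) - 272) = 253806 - (-1/602 - 272) = 253806 - 1*(-163745/602) = 253806 + 163745/602 = 152954957/602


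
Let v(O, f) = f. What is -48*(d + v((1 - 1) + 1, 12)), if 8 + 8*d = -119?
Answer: 186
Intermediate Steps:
d = -127/8 (d = -1 + (⅛)*(-119) = -1 - 119/8 = -127/8 ≈ -15.875)
-48*(d + v((1 - 1) + 1, 12)) = -48*(-127/8 + 12) = -48*(-31/8) = 186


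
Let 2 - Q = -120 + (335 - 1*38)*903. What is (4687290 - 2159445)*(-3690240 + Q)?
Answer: -10005991614105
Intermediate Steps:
Q = -268069 (Q = 2 - (-120 + (335 - 1*38)*903) = 2 - (-120 + (335 - 38)*903) = 2 - (-120 + 297*903) = 2 - (-120 + 268191) = 2 - 1*268071 = 2 - 268071 = -268069)
(4687290 - 2159445)*(-3690240 + Q) = (4687290 - 2159445)*(-3690240 - 268069) = 2527845*(-3958309) = -10005991614105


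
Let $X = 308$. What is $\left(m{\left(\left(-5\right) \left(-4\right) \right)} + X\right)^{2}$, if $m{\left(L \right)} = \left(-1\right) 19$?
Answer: $83521$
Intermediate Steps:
$m{\left(L \right)} = -19$
$\left(m{\left(\left(-5\right) \left(-4\right) \right)} + X\right)^{2} = \left(-19 + 308\right)^{2} = 289^{2} = 83521$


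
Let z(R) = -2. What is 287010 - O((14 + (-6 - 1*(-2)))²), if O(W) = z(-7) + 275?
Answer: 286737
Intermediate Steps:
O(W) = 273 (O(W) = -2 + 275 = 273)
287010 - O((14 + (-6 - 1*(-2)))²) = 287010 - 1*273 = 287010 - 273 = 286737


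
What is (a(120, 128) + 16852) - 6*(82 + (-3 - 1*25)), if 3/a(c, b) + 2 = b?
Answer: 694177/42 ≈ 16528.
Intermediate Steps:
a(c, b) = 3/(-2 + b)
(a(120, 128) + 16852) - 6*(82 + (-3 - 1*25)) = (3/(-2 + 128) + 16852) - 6*(82 + (-3 - 1*25)) = (3/126 + 16852) - 6*(82 + (-3 - 25)) = (3*(1/126) + 16852) - 6*(82 - 28) = (1/42 + 16852) - 6*54 = 707785/42 - 324 = 694177/42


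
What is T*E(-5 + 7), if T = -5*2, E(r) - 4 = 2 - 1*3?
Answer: -30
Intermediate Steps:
E(r) = 3 (E(r) = 4 + (2 - 1*3) = 4 + (2 - 3) = 4 - 1 = 3)
T = -10
T*E(-5 + 7) = -10*3 = -30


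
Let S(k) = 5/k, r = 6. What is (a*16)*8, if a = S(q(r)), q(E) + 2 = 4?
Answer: 320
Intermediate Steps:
q(E) = 2 (q(E) = -2 + 4 = 2)
a = 5/2 ≈ 2.5000
(a*16)*8 = ((5/2)*16)*8 = 40*8 = 320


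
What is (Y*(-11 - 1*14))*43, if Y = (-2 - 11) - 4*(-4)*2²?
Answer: -54825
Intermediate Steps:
Y = 51 (Y = -13 + 16*4 = -13 + 64 = 51)
(Y*(-11 - 1*14))*43 = (51*(-11 - 1*14))*43 = (51*(-11 - 14))*43 = (51*(-25))*43 = -1275*43 = -54825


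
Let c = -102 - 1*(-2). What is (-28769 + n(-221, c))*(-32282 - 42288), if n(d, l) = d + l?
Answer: 2169241300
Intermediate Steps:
c = -100 (c = -102 + 2 = -100)
(-28769 + n(-221, c))*(-32282 - 42288) = (-28769 + (-221 - 100))*(-32282 - 42288) = (-28769 - 321)*(-74570) = -29090*(-74570) = 2169241300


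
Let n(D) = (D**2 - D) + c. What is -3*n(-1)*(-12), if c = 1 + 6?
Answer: 324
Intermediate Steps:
c = 7
n(D) = 7 + D**2 - D (n(D) = (D**2 - D) + 7 = 7 + D**2 - D)
-3*n(-1)*(-12) = -3*(7 + (-1)**2 - 1*(-1))*(-12) = -3*(7 + 1 + 1)*(-12) = -3*9*(-12) = -27*(-12) = 324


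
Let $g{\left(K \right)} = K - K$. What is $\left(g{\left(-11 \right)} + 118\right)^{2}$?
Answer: $13924$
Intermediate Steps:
$g{\left(K \right)} = 0$
$\left(g{\left(-11 \right)} + 118\right)^{2} = \left(0 + 118\right)^{2} = 118^{2} = 13924$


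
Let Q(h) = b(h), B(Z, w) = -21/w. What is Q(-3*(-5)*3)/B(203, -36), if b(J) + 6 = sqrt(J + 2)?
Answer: -72/7 + 12*sqrt(47)/7 ≈ 1.4668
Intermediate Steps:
b(J) = -6 + sqrt(2 + J) (b(J) = -6 + sqrt(J + 2) = -6 + sqrt(2 + J))
Q(h) = -6 + sqrt(2 + h)
Q(-3*(-5)*3)/B(203, -36) = (-6 + sqrt(2 - 3*(-5)*3))/((-21/(-36))) = (-6 + sqrt(2 + 15*3))/((-21*(-1/36))) = (-6 + sqrt(2 + 45))/(7/12) = (-6 + sqrt(47))*(12/7) = -72/7 + 12*sqrt(47)/7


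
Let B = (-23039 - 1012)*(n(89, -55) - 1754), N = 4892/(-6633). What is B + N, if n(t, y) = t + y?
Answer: 274392081868/6633 ≈ 4.1368e+7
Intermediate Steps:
N = -4892/6633 (N = 4892*(-1/6633) = -4892/6633 ≈ -0.73752)
B = 41367720 (B = (-23039 - 1012)*((89 - 55) - 1754) = -24051*(34 - 1754) = -24051*(-1720) = 41367720)
B + N = 41367720 - 4892/6633 = 274392081868/6633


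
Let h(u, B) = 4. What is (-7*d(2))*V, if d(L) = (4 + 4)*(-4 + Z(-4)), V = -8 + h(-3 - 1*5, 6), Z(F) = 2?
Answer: -448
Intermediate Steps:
V = -4 (V = -8 + 4 = -4)
d(L) = -16 (d(L) = (4 + 4)*(-4 + 2) = 8*(-2) = -16)
(-7*d(2))*V = -7*(-16)*(-4) = 112*(-4) = -448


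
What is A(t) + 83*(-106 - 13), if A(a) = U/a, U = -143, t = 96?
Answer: -948335/96 ≈ -9878.5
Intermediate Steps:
A(a) = -143/a
A(t) + 83*(-106 - 13) = -143/96 + 83*(-106 - 13) = -143*1/96 + 83*(-119) = -143/96 - 9877 = -948335/96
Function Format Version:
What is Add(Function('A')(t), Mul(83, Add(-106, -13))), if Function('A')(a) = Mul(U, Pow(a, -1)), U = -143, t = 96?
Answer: Rational(-948335, 96) ≈ -9878.5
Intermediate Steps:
Function('A')(a) = Mul(-143, Pow(a, -1))
Add(Function('A')(t), Mul(83, Add(-106, -13))) = Add(Mul(-143, Pow(96, -1)), Mul(83, Add(-106, -13))) = Add(Mul(-143, Rational(1, 96)), Mul(83, -119)) = Add(Rational(-143, 96), -9877) = Rational(-948335, 96)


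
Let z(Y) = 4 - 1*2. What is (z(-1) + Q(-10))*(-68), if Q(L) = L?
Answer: 544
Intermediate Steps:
z(Y) = 2 (z(Y) = 4 - 2 = 2)
(z(-1) + Q(-10))*(-68) = (2 - 10)*(-68) = -8*(-68) = 544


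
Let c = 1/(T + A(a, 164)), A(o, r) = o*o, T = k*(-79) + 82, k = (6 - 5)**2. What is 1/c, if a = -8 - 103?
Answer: 12324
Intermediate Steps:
k = 1 (k = 1**2 = 1)
a = -111
T = 3 (T = 1*(-79) + 82 = -79 + 82 = 3)
A(o, r) = o**2
c = 1/12324 (c = 1/(3 + (-111)**2) = 1/(3 + 12321) = 1/12324 ≈ 8.1143e-5)
1/c = 1/(1/12324) = 12324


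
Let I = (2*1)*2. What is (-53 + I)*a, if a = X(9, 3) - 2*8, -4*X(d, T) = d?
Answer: 3577/4 ≈ 894.25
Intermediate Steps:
X(d, T) = -d/4
I = 4 (I = 2*2 = 4)
a = -73/4 (a = -¼*9 - 2*8 = -9/4 - 1*16 = -9/4 - 16 = -73/4 ≈ -18.250)
(-53 + I)*a = (-53 + 4)*(-73/4) = -49*(-73/4) = 3577/4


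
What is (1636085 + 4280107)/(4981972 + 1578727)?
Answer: 5916192/6560699 ≈ 0.90176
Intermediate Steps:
(1636085 + 4280107)/(4981972 + 1578727) = 5916192/6560699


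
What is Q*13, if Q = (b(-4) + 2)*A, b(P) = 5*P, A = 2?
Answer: -468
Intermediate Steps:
Q = -36 (Q = (5*(-4) + 2)*2 = (-20 + 2)*2 = -18*2 = -36)
Q*13 = -36*13 = -468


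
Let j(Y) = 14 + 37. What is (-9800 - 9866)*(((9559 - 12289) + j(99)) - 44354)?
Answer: 924950978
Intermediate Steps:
j(Y) = 51
(-9800 - 9866)*(((9559 - 12289) + j(99)) - 44354) = (-9800 - 9866)*(((9559 - 12289) + 51) - 44354) = -19666*((-2730 + 51) - 44354) = -19666*(-2679 - 44354) = -19666*(-47033) = 924950978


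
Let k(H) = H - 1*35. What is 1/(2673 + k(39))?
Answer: 1/2677 ≈ 0.00037355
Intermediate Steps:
k(H) = -35 + H (k(H) = H - 35 = -35 + H)
1/(2673 + k(39)) = 1/(2673 + (-35 + 39)) = 1/(2673 + 4) = 1/2677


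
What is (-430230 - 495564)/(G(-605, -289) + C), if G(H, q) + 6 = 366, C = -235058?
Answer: 462897/117349 ≈ 3.9446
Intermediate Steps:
G(H, q) = 360 (G(H, q) = -6 + 366 = 360)
(-430230 - 495564)/(G(-605, -289) + C) = (-430230 - 495564)/(360 - 235058) = -925794/(-234698) = -925794*(-1/234698) = 462897/117349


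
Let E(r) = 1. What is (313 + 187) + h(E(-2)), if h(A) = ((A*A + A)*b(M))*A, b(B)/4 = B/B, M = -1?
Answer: 508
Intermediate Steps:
b(B) = 4 (b(B) = 4*(B/B) = 4*1 = 4)
h(A) = A*(4*A + 4*A²) (h(A) = ((A*A + A)*4)*A = ((A² + A)*4)*A = ((A + A²)*4)*A = (4*A + 4*A²)*A = A*(4*A + 4*A²))
(313 + 187) + h(E(-2)) = (313 + 187) + 4*1²*(1 + 1) = 500 + 4*1*2 = 500 + 8 = 508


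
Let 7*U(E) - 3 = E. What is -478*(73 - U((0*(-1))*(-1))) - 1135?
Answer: -250769/7 ≈ -35824.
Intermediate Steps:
U(E) = 3/7 + E/7
-478*(73 - U((0*(-1))*(-1))) - 1135 = -478*(73 - (3/7 + ((0*(-1))*(-1))/7)) - 1135 = -478*(73 - (3/7 + (0*(-1))/7)) - 1135 = -478*(73 - (3/7 + (1/7)*0)) - 1135 = -478*(73 - (3/7 + 0)) - 1135 = -478*(73 - 1*3/7) - 1135 = -478*(73 - 3/7) - 1135 = -478*508/7 - 1135 = -242824/7 - 1135 = -250769/7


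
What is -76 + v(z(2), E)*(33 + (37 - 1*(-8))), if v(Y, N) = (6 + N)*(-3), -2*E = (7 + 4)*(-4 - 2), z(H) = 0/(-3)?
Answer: -9202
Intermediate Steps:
z(H) = 0 (z(H) = 0*(-⅓) = 0)
E = 33 (E = -(7 + 4)*(-4 - 2)/2 = -11*(-6)/2 = -½*(-66) = 33)
v(Y, N) = -18 - 3*N
-76 + v(z(2), E)*(33 + (37 - 1*(-8))) = -76 + (-18 - 3*33)*(33 + (37 - 1*(-8))) = -76 + (-18 - 99)*(33 + (37 + 8)) = -76 - 117*(33 + 45) = -76 - 117*78 = -76 - 9126 = -9202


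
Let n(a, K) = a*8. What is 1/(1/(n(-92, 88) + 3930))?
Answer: 3194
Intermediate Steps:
n(a, K) = 8*a
1/(1/(n(-92, 88) + 3930)) = 1/(1/(8*(-92) + 3930)) = 1/(1/(-736 + 3930)) = 1/(1/3194) = 3194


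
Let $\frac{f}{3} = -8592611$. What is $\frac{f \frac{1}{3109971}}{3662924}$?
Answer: $- \frac{8592611}{3797195805068} \approx -2.2629 \cdot 10^{-6}$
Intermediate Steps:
$f = -25777833$ ($f = 3 \left(-8592611\right) = -25777833$)
$\frac{f \frac{1}{3109971}}{3662924} = \frac{\left(-25777833\right) \frac{1}{3109971}}{3662924} = \left(-25777833\right) \frac{1}{3109971} \cdot \frac{1}{3662924} = \left(- \frac{8592611}{1036657}\right) \frac{1}{3662924} = - \frac{8592611}{3797195805068}$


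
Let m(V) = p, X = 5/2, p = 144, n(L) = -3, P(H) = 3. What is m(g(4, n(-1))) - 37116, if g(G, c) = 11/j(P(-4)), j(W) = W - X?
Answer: -36972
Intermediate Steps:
X = 5/2 (X = 5*(1/2) = 5/2 ≈ 2.5000)
j(W) = -5/2 + W (j(W) = W - 1*5/2 = W - 5/2 = -5/2 + W)
g(G, c) = 22 (g(G, c) = 11/(-5/2 + 3) = 11/(1/2) = 11*2 = 22)
m(V) = 144
m(g(4, n(-1))) - 37116 = 144 - 37116 = -36972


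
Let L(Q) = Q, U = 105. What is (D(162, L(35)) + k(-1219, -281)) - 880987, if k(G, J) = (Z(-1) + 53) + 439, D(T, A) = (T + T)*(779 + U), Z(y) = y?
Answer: -594080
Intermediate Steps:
D(T, A) = 1768*T (D(T, A) = (T + T)*(779 + 105) = (2*T)*884 = 1768*T)
k(G, J) = 491 (k(G, J) = (-1 + 53) + 439 = 52 + 439 = 491)
(D(162, L(35)) + k(-1219, -281)) - 880987 = (1768*162 + 491) - 880987 = (286416 + 491) - 880987 = 286907 - 880987 = -594080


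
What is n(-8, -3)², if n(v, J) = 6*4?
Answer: 576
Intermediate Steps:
n(v, J) = 24
n(-8, -3)² = 24² = 576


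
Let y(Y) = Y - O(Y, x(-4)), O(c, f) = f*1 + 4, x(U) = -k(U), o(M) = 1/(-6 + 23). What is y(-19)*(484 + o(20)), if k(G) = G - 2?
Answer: -238641/17 ≈ -14038.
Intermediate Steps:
o(M) = 1/17
k(G) = -2 + G
x(U) = 2 - U (x(U) = -(-2 + U) = 2 - U)
O(c, f) = 4 + f (O(c, f) = f + 4 = 4 + f)
y(Y) = -10 + Y (y(Y) = Y - (4 + (2 - 1*(-4))) = Y - (4 + (2 + 4)) = Y - (4 + 6) = Y - 1*10 = Y - 10 = -10 + Y)
y(-19)*(484 + o(20)) = (-10 - 19)*(484 + 1/17) = -29*8229/17 = -238641/17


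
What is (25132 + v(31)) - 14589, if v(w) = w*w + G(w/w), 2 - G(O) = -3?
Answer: 11509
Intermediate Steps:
G(O) = 5 (G(O) = 2 - 1*(-3) = 2 + 3 = 5)
v(w) = 5 + w² (v(w) = w*w + 5 = w² + 5 = 5 + w²)
(25132 + v(31)) - 14589 = (25132 + (5 + 31²)) - 14589 = (25132 + (5 + 961)) - 14589 = (25132 + 966) - 14589 = 26098 - 14589 = 11509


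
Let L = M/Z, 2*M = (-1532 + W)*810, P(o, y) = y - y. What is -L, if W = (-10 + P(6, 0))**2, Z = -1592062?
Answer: -289980/796031 ≈ -0.36428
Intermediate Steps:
P(o, y) = 0
W = 100 (W = (-10 + 0)**2 = (-10)**2 = 100)
M = -579960 (M = ((-1532 + 100)*810)/2 = (-1432*810)/2 = (1/2)*(-1159920) = -579960)
L = 289980/796031 (L = -579960/(-1592062) = -579960*(-1/1592062) = 289980/796031 ≈ 0.36428)
-L = -1*289980/796031 = -289980/796031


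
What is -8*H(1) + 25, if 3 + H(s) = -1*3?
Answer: 73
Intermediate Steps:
H(s) = -6 (H(s) = -3 - 1*3 = -3 - 3 = -6)
-8*H(1) + 25 = -8*(-6) + 25 = 48 + 25 = 73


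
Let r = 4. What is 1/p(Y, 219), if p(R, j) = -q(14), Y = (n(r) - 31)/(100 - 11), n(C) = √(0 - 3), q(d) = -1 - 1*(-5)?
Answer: -¼ ≈ -0.25000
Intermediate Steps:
q(d) = 4 (q(d) = -1 + 5 = 4)
n(C) = I*√3 (n(C) = √(-3) = I*√3)
Y = -31/89 + I*√3/89 (Y = (I*√3 - 31)/(100 - 11) = (-31 + I*√3)/89 = (-31 + I*√3)*(1/89) = -31/89 + I*√3/89 ≈ -0.34831 + 0.019461*I)
p(R, j) = -4 (p(R, j) = -1*4 = -4)
1/p(Y, 219) = 1/(-4) = -¼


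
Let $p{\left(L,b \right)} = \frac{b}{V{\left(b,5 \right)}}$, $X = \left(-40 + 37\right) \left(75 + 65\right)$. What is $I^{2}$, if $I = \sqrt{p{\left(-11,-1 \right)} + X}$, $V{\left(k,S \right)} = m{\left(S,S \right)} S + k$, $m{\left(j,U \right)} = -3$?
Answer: $- \frac{6719}{16} \approx -419.94$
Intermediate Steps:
$X = -420$ ($X = \left(-3\right) 140 = -420$)
$V{\left(k,S \right)} = k - 3 S$ ($V{\left(k,S \right)} = - 3 S + k = k - 3 S$)
$p{\left(L,b \right)} = \frac{b}{-15 + b}$ ($p{\left(L,b \right)} = \frac{b}{b - 15} = \frac{b}{-15 + b}$)
$I = \frac{i \sqrt{6719}}{4}$ ($I = \sqrt{- \frac{1}{-15 - 1} - 420} = \sqrt{- \frac{1}{-16} - 420} = \sqrt{\left(-1\right) \left(- \frac{1}{16}\right) - 420} = \sqrt{\frac{1}{16} - 420} = \sqrt{- \frac{6719}{16}} = \frac{i \sqrt{6719}}{4} \approx 20.492 i$)
$I^{2} = \left(\frac{i \sqrt{6719}}{4}\right)^{2} = - \frac{6719}{16}$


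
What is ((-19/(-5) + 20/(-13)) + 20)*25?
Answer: 7235/13 ≈ 556.54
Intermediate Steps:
((-19/(-5) + 20/(-13)) + 20)*25 = ((-19*(-⅕) + 20*(-1/13)) + 20)*25 = ((19/5 - 20/13) + 20)*25 = (147/65 + 20)*25 = (1447/65)*25 = 7235/13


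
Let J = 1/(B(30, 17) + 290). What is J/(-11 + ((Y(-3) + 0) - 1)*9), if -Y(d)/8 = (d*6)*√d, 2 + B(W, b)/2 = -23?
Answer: -1/60470976 - 27*I*√3/25196240 ≈ -1.6537e-8 - 1.856e-6*I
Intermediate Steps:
B(W, b) = -50 (B(W, b) = -4 + 2*(-23) = -4 - 46 = -50)
J = 1/240 (J = 1/(-50 + 290) = 1/240 ≈ 0.0041667)
Y(d) = -48*d^(3/2) (Y(d) = -8*d*6*√d = -8*6*d*√d = -48*d^(3/2))
J/(-11 + ((Y(-3) + 0) - 1)*9) = 1/(240*(-11 + ((-(-144)*I*√3 + 0) - 1)*9)) = 1/(240*(-11 + ((144*I*√3 + 0) - 1)*9)) = 1/(240*(-11 + (144*I*√3 - 1)*9)) = 1/(240*(-11 + (-1 + 144*I*√3)*9)) = 1/(240*(-11 + (-9 + 1296*I*√3))) = 1/(240*(-20 + 1296*I*√3))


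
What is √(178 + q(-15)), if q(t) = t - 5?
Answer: √158 ≈ 12.570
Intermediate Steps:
q(t) = -5 + t
√(178 + q(-15)) = √(178 + (-5 - 15)) = √(178 - 20) = √158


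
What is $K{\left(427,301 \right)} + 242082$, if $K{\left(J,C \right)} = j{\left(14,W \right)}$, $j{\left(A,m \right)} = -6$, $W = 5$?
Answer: $242076$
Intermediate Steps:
$K{\left(J,C \right)} = -6$
$K{\left(427,301 \right)} + 242082 = -6 + 242082 = 242076$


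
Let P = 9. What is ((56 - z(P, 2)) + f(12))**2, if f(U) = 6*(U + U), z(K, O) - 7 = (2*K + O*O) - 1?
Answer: 29584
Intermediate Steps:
z(K, O) = 6 + O**2 + 2*K (z(K, O) = 7 + ((2*K + O*O) - 1) = 7 + ((2*K + O**2) - 1) = 7 + ((O**2 + 2*K) - 1) = 7 + (-1 + O**2 + 2*K) = 6 + O**2 + 2*K)
f(U) = 12*U (f(U) = 6*(2*U) = 12*U)
((56 - z(P, 2)) + f(12))**2 = ((56 - (6 + 2**2 + 2*9)) + 12*12)**2 = ((56 - (6 + 4 + 18)) + 144)**2 = ((56 - 1*28) + 144)**2 = ((56 - 28) + 144)**2 = (28 + 144)**2 = 172**2 = 29584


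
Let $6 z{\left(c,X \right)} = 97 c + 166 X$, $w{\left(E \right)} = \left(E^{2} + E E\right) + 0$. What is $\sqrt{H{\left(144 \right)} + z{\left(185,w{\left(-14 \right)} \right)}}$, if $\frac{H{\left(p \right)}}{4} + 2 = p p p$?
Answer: $\frac{\sqrt{430479510}}{6} \approx 3458.0$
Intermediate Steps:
$w{\left(E \right)} = 2 E^{2}$ ($w{\left(E \right)} = \left(E^{2} + E^{2}\right) + 0 = 2 E^{2} + 0 = 2 E^{2}$)
$H{\left(p \right)} = -8 + 4 p^{3}$ ($H{\left(p \right)} = -8 + 4 p p p = -8 + 4 p^{2} p = -8 + 4 p^{3}$)
$z{\left(c,X \right)} = \frac{83 X}{3} + \frac{97 c}{6}$ ($z{\left(c,X \right)} = \frac{97 c + 166 X}{6} = \frac{83 X}{3} + \frac{97 c}{6}$)
$\sqrt{H{\left(144 \right)} + z{\left(185,w{\left(-14 \right)} \right)}} = \sqrt{\left(-8 + 4 \cdot 144^{3}\right) + \left(\frac{83 \cdot 2 \left(-14\right)^{2}}{3} + \frac{97}{6} \cdot 185\right)} = \sqrt{\left(-8 + 4 \cdot 2985984\right) + \left(\frac{83 \cdot 2 \cdot 196}{3} + \frac{17945}{6}\right)} = \sqrt{\left(-8 + 11943936\right) + \left(\frac{83}{3} \cdot 392 + \frac{17945}{6}\right)} = \sqrt{11943928 + \left(\frac{32536}{3} + \frac{17945}{6}\right)} = \sqrt{11943928 + \frac{83017}{6}} = \sqrt{\frac{71746585}{6}} = \frac{\sqrt{430479510}}{6}$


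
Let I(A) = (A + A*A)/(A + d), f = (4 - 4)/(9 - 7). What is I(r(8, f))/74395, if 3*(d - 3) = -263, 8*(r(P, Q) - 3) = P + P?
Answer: -18/3556081 ≈ -5.0618e-6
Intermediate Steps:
f = 0 (f = 0/2 = 0*(½) = 0)
r(P, Q) = 3 + P/4 (r(P, Q) = 3 + (P + P)/8 = 3 + (2*P)/8 = 3 + P/4)
d = -254/3 (d = 3 + (⅓)*(-263) = 3 - 263/3 = -254/3 ≈ -84.667)
I(A) = (A + A²)/(-254/3 + A) (I(A) = (A + A*A)/(A - 254/3) = (A + A²)/(-254/3 + A))
I(r(8, f))/74395 = (3*(3 + (¼)*8)*(1 + (3 + (¼)*8))/(-254 + 3*(3 + (¼)*8)))/74395 = (3*(3 + 2)*(1 + (3 + 2))/(-254 + 3*(3 + 2)))*(1/74395) = (3*5*(1 + 5)/(-254 + 3*5))*(1/74395) = (3*5*6/(-254 + 15))*(1/74395) = (3*5*6/(-239))*(1/74395) = (3*5*(-1/239)*6)*(1/74395) = -90/239*1/74395 = -18/3556081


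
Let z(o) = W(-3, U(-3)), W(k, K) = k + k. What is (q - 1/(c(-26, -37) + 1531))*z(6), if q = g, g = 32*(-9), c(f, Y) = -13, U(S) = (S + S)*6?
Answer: 437185/253 ≈ 1728.0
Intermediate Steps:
U(S) = 12*S (U(S) = (2*S)*6 = 12*S)
W(k, K) = 2*k
g = -288
z(o) = -6 (z(o) = 2*(-3) = -6)
q = -288
(q - 1/(c(-26, -37) + 1531))*z(6) = (-288 - 1/(-13 + 1531))*(-6) = (-288 - 1/1518)*(-6) = -437185/1518*(-6) = 437185/253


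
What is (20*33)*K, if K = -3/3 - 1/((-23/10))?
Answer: -8580/23 ≈ -373.04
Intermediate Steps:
K = -13/23 (K = -3*⅓ - 1/((-23*⅒)) = -1 - 1/(-23/10) = -1 - 1*(-10/23) = -1 + 10/23 = -13/23 ≈ -0.56522)
(20*33)*K = (20*33)*(-13/23) = 660*(-13/23) = -8580/23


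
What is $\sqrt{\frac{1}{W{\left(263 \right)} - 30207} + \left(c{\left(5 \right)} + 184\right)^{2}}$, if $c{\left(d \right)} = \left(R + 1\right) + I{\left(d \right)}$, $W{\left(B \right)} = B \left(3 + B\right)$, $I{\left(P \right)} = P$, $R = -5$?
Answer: $\frac{2 \sqrt{13520090005994}}{39751} \approx 185.0$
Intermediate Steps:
$c{\left(d \right)} = -4 + d$ ($c{\left(d \right)} = \left(-5 + 1\right) + d = -4 + d$)
$\sqrt{\frac{1}{W{\left(263 \right)} - 30207} + \left(c{\left(5 \right)} + 184\right)^{2}} = \sqrt{\frac{1}{263 \left(3 + 263\right) - 30207} + \left(\left(-4 + 5\right) + 184\right)^{2}} = \sqrt{\frac{1}{263 \cdot 266 - 30207} + \left(1 + 184\right)^{2}} = \sqrt{\frac{1}{69958 - 30207} + 185^{2}} = \sqrt{\frac{1}{39751} + 34225} = \sqrt{\frac{1360477976}{39751}} = \frac{2 \sqrt{13520090005994}}{39751}$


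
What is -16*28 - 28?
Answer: -476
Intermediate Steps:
-16*28 - 28 = -448 - 28 = -476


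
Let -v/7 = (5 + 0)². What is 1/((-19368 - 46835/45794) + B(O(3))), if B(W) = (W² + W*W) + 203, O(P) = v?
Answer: 45794/1927193655 ≈ 2.3762e-5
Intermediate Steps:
v = -175 (v = -7*(5 + 0)² = -7*5² = -7*25 = -175)
O(P) = -175
B(W) = 203 + 2*W² (B(W) = (W² + W²) + 203 = 2*W² + 203 = 203 + 2*W²)
1/((-19368 - 46835/45794) + B(O(3))) = 1/((-19368 - 46835/45794) + (203 + 2*(-175)²)) = 1/((-19368 - 46835/45794) + (203 + 2*30625)) = 1/((-19368 - 1*46835/45794) + (203 + 61250)) = 1/((-19368 - 46835/45794) + 61453) = 1/(-886985027/45794 + 61453) = 1/(1927193655/45794) = 45794/1927193655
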